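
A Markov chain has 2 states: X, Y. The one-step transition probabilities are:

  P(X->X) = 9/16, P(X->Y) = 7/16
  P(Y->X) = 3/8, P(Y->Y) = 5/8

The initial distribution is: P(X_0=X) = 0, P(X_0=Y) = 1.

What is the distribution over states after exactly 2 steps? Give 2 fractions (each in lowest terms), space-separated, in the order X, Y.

Answer: 57/128 71/128

Derivation:
Propagating the distribution step by step (d_{t+1} = d_t * P):
d_0 = (X=0, Y=1)
  d_1[X] = 0*9/16 + 1*3/8 = 3/8
  d_1[Y] = 0*7/16 + 1*5/8 = 5/8
d_1 = (X=3/8, Y=5/8)
  d_2[X] = 3/8*9/16 + 5/8*3/8 = 57/128
  d_2[Y] = 3/8*7/16 + 5/8*5/8 = 71/128
d_2 = (X=57/128, Y=71/128)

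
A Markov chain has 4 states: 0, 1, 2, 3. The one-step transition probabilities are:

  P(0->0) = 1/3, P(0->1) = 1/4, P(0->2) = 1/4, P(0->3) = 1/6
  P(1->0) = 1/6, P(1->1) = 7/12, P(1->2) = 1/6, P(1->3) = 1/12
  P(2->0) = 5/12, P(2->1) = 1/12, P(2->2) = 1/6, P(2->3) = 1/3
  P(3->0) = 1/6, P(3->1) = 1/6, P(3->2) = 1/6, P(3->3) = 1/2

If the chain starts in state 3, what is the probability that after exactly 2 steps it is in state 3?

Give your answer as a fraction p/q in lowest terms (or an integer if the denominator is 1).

Answer: 25/72

Derivation:
Computing P^2 by repeated multiplication:
P^1 =
  0: [1/3, 1/4, 1/4, 1/6]
  1: [1/6, 7/12, 1/6, 1/12]
  2: [5/12, 1/12, 1/6, 1/3]
  3: [1/6, 1/6, 1/6, 1/2]
P^2 =
  0: [41/144, 5/18, 7/36, 35/144]
  1: [17/72, 59/144, 13/72, 25/144]
  2: [5/18, 2/9, 29/144, 43/144]
  3: [17/72, 17/72, 13/72, 25/72]

(P^2)[3 -> 3] = 25/72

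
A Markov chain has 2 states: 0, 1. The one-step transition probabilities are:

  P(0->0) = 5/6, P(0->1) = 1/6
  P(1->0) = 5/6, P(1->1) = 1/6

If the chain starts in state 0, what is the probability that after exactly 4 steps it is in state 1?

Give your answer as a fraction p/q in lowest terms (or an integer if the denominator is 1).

Answer: 1/6

Derivation:
Computing P^4 by repeated multiplication:
P^1 =
  0: [5/6, 1/6]
  1: [5/6, 1/6]
P^2 =
  0: [5/6, 1/6]
  1: [5/6, 1/6]
P^3 =
  0: [5/6, 1/6]
  1: [5/6, 1/6]
P^4 =
  0: [5/6, 1/6]
  1: [5/6, 1/6]

(P^4)[0 -> 1] = 1/6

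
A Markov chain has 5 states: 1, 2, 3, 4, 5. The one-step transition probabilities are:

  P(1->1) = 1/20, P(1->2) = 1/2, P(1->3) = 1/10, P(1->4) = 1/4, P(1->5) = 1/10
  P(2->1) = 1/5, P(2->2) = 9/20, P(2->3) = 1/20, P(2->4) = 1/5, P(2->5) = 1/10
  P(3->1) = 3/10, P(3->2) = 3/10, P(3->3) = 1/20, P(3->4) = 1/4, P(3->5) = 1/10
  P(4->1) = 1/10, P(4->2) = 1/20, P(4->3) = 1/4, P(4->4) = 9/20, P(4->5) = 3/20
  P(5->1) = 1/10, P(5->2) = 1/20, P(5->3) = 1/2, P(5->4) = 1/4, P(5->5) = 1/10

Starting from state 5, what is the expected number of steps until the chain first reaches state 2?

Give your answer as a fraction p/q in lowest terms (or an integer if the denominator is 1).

Let h_i = expected steps to first reach 2 from state i.
Boundary: h_2 = 0.
First-step equations for the other states:
  h_1 = 1 + 1/20*h_1 + 1/2*h_2 + 1/10*h_3 + 1/4*h_4 + 1/10*h_5
  h_3 = 1 + 3/10*h_1 + 3/10*h_2 + 1/20*h_3 + 1/4*h_4 + 1/10*h_5
  h_4 = 1 + 1/10*h_1 + 1/20*h_2 + 1/4*h_3 + 9/20*h_4 + 3/20*h_5
  h_5 = 1 + 1/10*h_1 + 1/20*h_2 + 1/2*h_3 + 1/4*h_4 + 1/10*h_5

Substituting h_2 = 0 and rearranging gives the linear system (I - Q) h = 1:
  [19/20, -1/10, -1/4, -1/10] . (h_1, h_3, h_4, h_5) = 1
  [-3/10, 19/20, -1/4, -1/10] . (h_1, h_3, h_4, h_5) = 1
  [-1/10, -1/4, 11/20, -3/20] . (h_1, h_3, h_4, h_5) = 1
  [-1/10, -1/2, -1/4, 9/10] . (h_1, h_3, h_4, h_5) = 1

Solving yields:
  h_1 = 44800/12121
  h_3 = 160000/36363
  h_4 = 219220/36363
  h_5 = 205120/36363

Starting state is 5, so the expected hitting time is h_5 = 205120/36363.

Answer: 205120/36363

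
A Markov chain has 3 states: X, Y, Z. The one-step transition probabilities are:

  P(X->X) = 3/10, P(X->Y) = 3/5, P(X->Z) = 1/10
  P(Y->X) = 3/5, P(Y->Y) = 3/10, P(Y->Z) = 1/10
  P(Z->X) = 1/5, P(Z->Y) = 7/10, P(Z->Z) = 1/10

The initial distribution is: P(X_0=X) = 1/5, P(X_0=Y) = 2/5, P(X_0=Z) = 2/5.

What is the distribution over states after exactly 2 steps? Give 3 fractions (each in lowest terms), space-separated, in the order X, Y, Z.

Propagating the distribution step by step (d_{t+1} = d_t * P):
d_0 = (X=1/5, Y=2/5, Z=2/5)
  d_1[X] = 1/5*3/10 + 2/5*3/5 + 2/5*1/5 = 19/50
  d_1[Y] = 1/5*3/5 + 2/5*3/10 + 2/5*7/10 = 13/25
  d_1[Z] = 1/5*1/10 + 2/5*1/10 + 2/5*1/10 = 1/10
d_1 = (X=19/50, Y=13/25, Z=1/10)
  d_2[X] = 19/50*3/10 + 13/25*3/5 + 1/10*1/5 = 223/500
  d_2[Y] = 19/50*3/5 + 13/25*3/10 + 1/10*7/10 = 227/500
  d_2[Z] = 19/50*1/10 + 13/25*1/10 + 1/10*1/10 = 1/10
d_2 = (X=223/500, Y=227/500, Z=1/10)

Answer: 223/500 227/500 1/10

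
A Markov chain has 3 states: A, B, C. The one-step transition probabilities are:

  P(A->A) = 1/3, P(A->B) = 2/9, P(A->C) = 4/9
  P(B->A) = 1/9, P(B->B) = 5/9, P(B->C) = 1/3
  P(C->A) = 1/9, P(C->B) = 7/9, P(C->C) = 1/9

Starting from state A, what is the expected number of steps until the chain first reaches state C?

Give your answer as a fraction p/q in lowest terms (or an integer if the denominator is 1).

Answer: 27/11

Derivation:
Let h_i = expected steps to first reach C from state i.
Boundary: h_C = 0.
First-step equations for the other states:
  h_A = 1 + 1/3*h_A + 2/9*h_B + 4/9*h_C
  h_B = 1 + 1/9*h_A + 5/9*h_B + 1/3*h_C

Substituting h_C = 0 and rearranging gives the linear system (I - Q) h = 1:
  [2/3, -2/9] . (h_A, h_B) = 1
  [-1/9, 4/9] . (h_A, h_B) = 1

Solving yields:
  h_A = 27/11
  h_B = 63/22

Starting state is A, so the expected hitting time is h_A = 27/11.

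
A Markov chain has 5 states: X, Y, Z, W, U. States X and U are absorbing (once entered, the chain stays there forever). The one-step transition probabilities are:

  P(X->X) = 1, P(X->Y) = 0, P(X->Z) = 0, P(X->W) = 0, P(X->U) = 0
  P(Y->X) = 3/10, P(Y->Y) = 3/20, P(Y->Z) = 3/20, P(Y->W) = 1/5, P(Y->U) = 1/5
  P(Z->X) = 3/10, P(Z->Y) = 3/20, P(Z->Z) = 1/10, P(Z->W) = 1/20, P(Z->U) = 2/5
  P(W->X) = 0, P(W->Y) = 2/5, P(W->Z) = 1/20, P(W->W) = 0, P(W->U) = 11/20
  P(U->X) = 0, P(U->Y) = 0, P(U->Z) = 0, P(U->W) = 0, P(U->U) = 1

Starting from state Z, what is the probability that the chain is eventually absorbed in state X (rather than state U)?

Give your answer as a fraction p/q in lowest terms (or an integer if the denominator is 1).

Let a_i = P(absorbed in X | start in state i).
Boundary conditions: a_X = 1, a_U = 0.
For each transient state i, a_i = sum_j P(i->j) * a_j:
  a_Y = 3/10*a_X + 3/20*a_Y + 3/20*a_Z + 1/5*a_W + 1/5*a_U
  a_Z = 3/10*a_X + 3/20*a_Y + 1/10*a_Z + 1/20*a_W + 2/5*a_U
  a_W = 0*a_X + 2/5*a_Y + 1/20*a_Z + 0*a_W + 11/20*a_U

Substituting a_X = 1 and a_U = 0, rearrange to (I - Q) a = r where r[i] = P(i -> X):
  [17/20, -3/20, -1/5] . (a_Y, a_Z, a_W) = 3/10
  [-3/20, 9/10, -1/20] . (a_Y, a_Z, a_W) = 3/10
  [-2/5, -1/20, 1] . (a_Y, a_Z, a_W) = 0

Solving yields:
  a_Y = 54/113
  a_Z = 48/113
  a_W = 24/113

Starting state is Z, so the absorption probability is a_Z = 48/113.

Answer: 48/113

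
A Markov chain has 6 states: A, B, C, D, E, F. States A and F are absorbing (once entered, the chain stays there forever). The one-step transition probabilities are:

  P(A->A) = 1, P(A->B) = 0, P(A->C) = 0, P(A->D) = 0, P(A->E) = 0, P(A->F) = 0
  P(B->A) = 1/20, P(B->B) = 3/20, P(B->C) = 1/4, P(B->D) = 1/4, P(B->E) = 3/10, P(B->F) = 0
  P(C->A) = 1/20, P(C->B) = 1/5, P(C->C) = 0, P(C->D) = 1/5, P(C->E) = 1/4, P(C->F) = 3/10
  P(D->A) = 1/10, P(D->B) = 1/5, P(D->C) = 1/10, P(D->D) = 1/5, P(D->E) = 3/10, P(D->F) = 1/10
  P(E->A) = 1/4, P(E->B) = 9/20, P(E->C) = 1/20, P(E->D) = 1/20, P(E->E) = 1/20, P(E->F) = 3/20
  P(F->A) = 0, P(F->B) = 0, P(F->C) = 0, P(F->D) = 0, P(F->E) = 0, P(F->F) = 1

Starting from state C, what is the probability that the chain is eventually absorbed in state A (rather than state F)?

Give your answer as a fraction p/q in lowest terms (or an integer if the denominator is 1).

Answer: 5225/13113

Derivation:
Let a_i = P(absorbed in A | start in state i).
Boundary conditions: a_A = 1, a_F = 0.
For each transient state i, a_i = sum_j P(i->j) * a_j:
  a_B = 1/20*a_A + 3/20*a_B + 1/4*a_C + 1/4*a_D + 3/10*a_E + 0*a_F
  a_C = 1/20*a_A + 1/5*a_B + 0*a_C + 1/5*a_D + 1/4*a_E + 3/10*a_F
  a_D = 1/10*a_A + 1/5*a_B + 1/10*a_C + 1/5*a_D + 3/10*a_E + 1/10*a_F
  a_E = 1/4*a_A + 9/20*a_B + 1/20*a_C + 1/20*a_D + 1/20*a_E + 3/20*a_F

Substituting a_A = 1 and a_F = 0, rearrange to (I - Q) a = r where r[i] = P(i -> A):
  [17/20, -1/4, -1/4, -3/10] . (a_B, a_C, a_D, a_E) = 1/20
  [-1/5, 1, -1/5, -1/4] . (a_B, a_C, a_D, a_E) = 1/20
  [-1/5, -1/10, 4/5, -3/10] . (a_B, a_C, a_D, a_E) = 1/10
  [-9/20, -1/20, -1/20, 19/20] . (a_B, a_C, a_D, a_E) = 1/4

Solving yields:
  a_B = 4595/8742
  a_C = 5225/13113
  a_D = 13541/26226
  a_E = 79/141

Starting state is C, so the absorption probability is a_C = 5225/13113.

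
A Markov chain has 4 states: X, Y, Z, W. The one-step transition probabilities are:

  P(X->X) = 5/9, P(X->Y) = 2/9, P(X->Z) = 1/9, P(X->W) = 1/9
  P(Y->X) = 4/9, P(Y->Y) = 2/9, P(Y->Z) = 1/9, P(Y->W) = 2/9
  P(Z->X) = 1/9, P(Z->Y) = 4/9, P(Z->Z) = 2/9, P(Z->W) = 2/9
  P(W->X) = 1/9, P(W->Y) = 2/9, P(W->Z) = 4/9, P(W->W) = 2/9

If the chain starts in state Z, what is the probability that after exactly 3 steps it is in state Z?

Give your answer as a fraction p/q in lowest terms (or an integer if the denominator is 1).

Computing P^3 by repeated multiplication:
P^1 =
  X: [5/9, 2/9, 1/9, 1/9]
  Y: [4/9, 2/9, 1/9, 2/9]
  Z: [1/9, 4/9, 2/9, 2/9]
  W: [1/9, 2/9, 4/9, 2/9]
P^2 =
  X: [35/81, 20/81, 13/81, 13/81]
  Y: [31/81, 20/81, 16/81, 14/81]
  Z: [25/81, 22/81, 17/81, 17/81]
  W: [19/81, 26/81, 19/81, 17/81]
P^3 =
  X: [281/729, 188/729, 133/729, 127/729]
  Y: [265/729, 194/729, 139/729, 131/729]
  Z: [247/729, 196/729, 149/729, 137/729]
  W: [235/729, 200/729, 151/729, 143/729]

(P^3)[Z -> Z] = 149/729

Answer: 149/729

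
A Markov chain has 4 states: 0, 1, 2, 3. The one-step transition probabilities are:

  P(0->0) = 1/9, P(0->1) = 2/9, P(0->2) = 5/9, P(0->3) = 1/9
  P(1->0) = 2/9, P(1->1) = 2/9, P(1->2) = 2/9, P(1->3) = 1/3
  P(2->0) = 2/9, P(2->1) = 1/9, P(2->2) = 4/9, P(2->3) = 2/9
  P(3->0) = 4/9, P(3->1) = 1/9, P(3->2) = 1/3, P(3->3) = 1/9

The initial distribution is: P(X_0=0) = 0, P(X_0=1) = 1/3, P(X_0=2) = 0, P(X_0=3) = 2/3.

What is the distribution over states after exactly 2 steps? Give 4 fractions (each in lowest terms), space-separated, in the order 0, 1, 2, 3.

Propagating the distribution step by step (d_{t+1} = d_t * P):
d_0 = (0=0, 1=1/3, 2=0, 3=2/3)
  d_1[0] = 0*1/9 + 1/3*2/9 + 0*2/9 + 2/3*4/9 = 10/27
  d_1[1] = 0*2/9 + 1/3*2/9 + 0*1/9 + 2/3*1/9 = 4/27
  d_1[2] = 0*5/9 + 1/3*2/9 + 0*4/9 + 2/3*1/3 = 8/27
  d_1[3] = 0*1/9 + 1/3*1/3 + 0*2/9 + 2/3*1/9 = 5/27
d_1 = (0=10/27, 1=4/27, 2=8/27, 3=5/27)
  d_2[0] = 10/27*1/9 + 4/27*2/9 + 8/27*2/9 + 5/27*4/9 = 2/9
  d_2[1] = 10/27*2/9 + 4/27*2/9 + 8/27*1/9 + 5/27*1/9 = 41/243
  d_2[2] = 10/27*5/9 + 4/27*2/9 + 8/27*4/9 + 5/27*1/3 = 35/81
  d_2[3] = 10/27*1/9 + 4/27*1/3 + 8/27*2/9 + 5/27*1/9 = 43/243
d_2 = (0=2/9, 1=41/243, 2=35/81, 3=43/243)

Answer: 2/9 41/243 35/81 43/243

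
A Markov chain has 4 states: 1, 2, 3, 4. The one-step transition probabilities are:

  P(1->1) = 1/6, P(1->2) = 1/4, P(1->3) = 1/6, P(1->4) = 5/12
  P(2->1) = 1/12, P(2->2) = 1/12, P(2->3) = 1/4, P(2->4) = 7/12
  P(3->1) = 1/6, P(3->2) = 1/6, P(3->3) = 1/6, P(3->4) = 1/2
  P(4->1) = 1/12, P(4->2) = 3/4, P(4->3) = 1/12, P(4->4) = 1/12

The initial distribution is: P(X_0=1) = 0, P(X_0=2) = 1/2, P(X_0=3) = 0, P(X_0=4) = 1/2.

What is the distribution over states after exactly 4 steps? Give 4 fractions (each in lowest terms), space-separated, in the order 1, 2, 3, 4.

Answer: 137/1296 457/1296 581/3456 1291/3456

Derivation:
Propagating the distribution step by step (d_{t+1} = d_t * P):
d_0 = (1=0, 2=1/2, 3=0, 4=1/2)
  d_1[1] = 0*1/6 + 1/2*1/12 + 0*1/6 + 1/2*1/12 = 1/12
  d_1[2] = 0*1/4 + 1/2*1/12 + 0*1/6 + 1/2*3/4 = 5/12
  d_1[3] = 0*1/6 + 1/2*1/4 + 0*1/6 + 1/2*1/12 = 1/6
  d_1[4] = 0*5/12 + 1/2*7/12 + 0*1/2 + 1/2*1/12 = 1/3
d_1 = (1=1/12, 2=5/12, 3=1/6, 4=1/3)
  d_2[1] = 1/12*1/6 + 5/12*1/12 + 1/6*1/6 + 1/3*1/12 = 5/48
  d_2[2] = 1/12*1/4 + 5/12*1/12 + 1/6*1/6 + 1/3*3/4 = 1/3
  d_2[3] = 1/12*1/6 + 5/12*1/4 + 1/6*1/6 + 1/3*1/12 = 25/144
  d_2[4] = 1/12*5/12 + 5/12*7/12 + 1/6*1/2 + 1/3*1/12 = 7/18
d_2 = (1=5/48, 2=1/3, 3=25/144, 4=7/18)
  d_3[1] = 5/48*1/6 + 1/3*1/12 + 25/144*1/6 + 7/18*1/12 = 23/216
  d_3[2] = 5/48*1/4 + 1/3*1/12 + 25/144*1/6 + 7/18*3/4 = 647/1728
  d_3[3] = 5/48*1/6 + 1/3*1/4 + 25/144*1/6 + 7/18*1/12 = 35/216
  d_3[4] = 5/48*5/12 + 1/3*7/12 + 25/144*1/2 + 7/18*1/12 = 617/1728
d_3 = (1=23/216, 2=647/1728, 3=35/216, 4=617/1728)
  d_4[1] = 23/216*1/6 + 647/1728*1/12 + 35/216*1/6 + 617/1728*1/12 = 137/1296
  d_4[2] = 23/216*1/4 + 647/1728*1/12 + 35/216*1/6 + 617/1728*3/4 = 457/1296
  d_4[3] = 23/216*1/6 + 647/1728*1/4 + 35/216*1/6 + 617/1728*1/12 = 581/3456
  d_4[4] = 23/216*5/12 + 647/1728*7/12 + 35/216*1/2 + 617/1728*1/12 = 1291/3456
d_4 = (1=137/1296, 2=457/1296, 3=581/3456, 4=1291/3456)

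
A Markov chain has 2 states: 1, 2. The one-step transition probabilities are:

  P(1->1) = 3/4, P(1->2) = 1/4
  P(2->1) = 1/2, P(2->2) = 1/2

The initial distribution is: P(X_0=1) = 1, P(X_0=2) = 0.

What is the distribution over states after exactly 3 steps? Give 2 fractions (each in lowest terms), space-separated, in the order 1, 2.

Propagating the distribution step by step (d_{t+1} = d_t * P):
d_0 = (1=1, 2=0)
  d_1[1] = 1*3/4 + 0*1/2 = 3/4
  d_1[2] = 1*1/4 + 0*1/2 = 1/4
d_1 = (1=3/4, 2=1/4)
  d_2[1] = 3/4*3/4 + 1/4*1/2 = 11/16
  d_2[2] = 3/4*1/4 + 1/4*1/2 = 5/16
d_2 = (1=11/16, 2=5/16)
  d_3[1] = 11/16*3/4 + 5/16*1/2 = 43/64
  d_3[2] = 11/16*1/4 + 5/16*1/2 = 21/64
d_3 = (1=43/64, 2=21/64)

Answer: 43/64 21/64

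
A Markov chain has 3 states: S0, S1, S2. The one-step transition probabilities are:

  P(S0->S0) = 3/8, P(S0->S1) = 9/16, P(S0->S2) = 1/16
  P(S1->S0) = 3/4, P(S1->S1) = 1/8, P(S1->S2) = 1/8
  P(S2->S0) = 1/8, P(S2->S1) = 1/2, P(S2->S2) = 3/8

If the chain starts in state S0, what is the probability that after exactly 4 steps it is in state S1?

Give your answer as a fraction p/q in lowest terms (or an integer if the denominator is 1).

Computing P^4 by repeated multiplication:
P^1 =
  S0: [3/8, 9/16, 1/16]
  S1: [3/4, 1/8, 1/8]
  S2: [1/8, 1/2, 3/8]
P^2 =
  S0: [73/128, 5/16, 15/128]
  S1: [25/64, 1/2, 7/64]
  S2: [15/32, 41/128, 27/128]
P^3 =
  S0: [237/512, 857/2048, 243/2048]
  S1: [137/256, 345/1024, 131/1024]
  S2: [453/1024, 419/1024, 19/128]
P^4 =
  S0: [8229/16384, 6095/16384, 515/4096]
  S1: [3845/8192, 3335/8192, 253/2048]
  S2: [4025/8192, 6131/16384, 2203/16384]

(P^4)[S0 -> S1] = 6095/16384

Answer: 6095/16384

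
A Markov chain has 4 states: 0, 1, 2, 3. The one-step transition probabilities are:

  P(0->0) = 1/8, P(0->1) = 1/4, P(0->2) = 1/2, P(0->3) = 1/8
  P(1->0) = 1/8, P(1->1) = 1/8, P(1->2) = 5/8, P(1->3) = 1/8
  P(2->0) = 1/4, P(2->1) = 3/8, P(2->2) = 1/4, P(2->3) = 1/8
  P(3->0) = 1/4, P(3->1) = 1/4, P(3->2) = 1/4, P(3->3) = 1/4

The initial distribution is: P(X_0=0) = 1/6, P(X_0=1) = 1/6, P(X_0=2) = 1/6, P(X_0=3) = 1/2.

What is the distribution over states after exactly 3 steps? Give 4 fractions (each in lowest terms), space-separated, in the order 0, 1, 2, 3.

Propagating the distribution step by step (d_{t+1} = d_t * P):
d_0 = (0=1/6, 1=1/6, 2=1/6, 3=1/2)
  d_1[0] = 1/6*1/8 + 1/6*1/8 + 1/6*1/4 + 1/2*1/4 = 5/24
  d_1[1] = 1/6*1/4 + 1/6*1/8 + 1/6*3/8 + 1/2*1/4 = 1/4
  d_1[2] = 1/6*1/2 + 1/6*5/8 + 1/6*1/4 + 1/2*1/4 = 17/48
  d_1[3] = 1/6*1/8 + 1/6*1/8 + 1/6*1/8 + 1/2*1/4 = 3/16
d_1 = (0=5/24, 1=1/4, 2=17/48, 3=3/16)
  d_2[0] = 5/24*1/8 + 1/4*1/8 + 17/48*1/4 + 3/16*1/4 = 37/192
  d_2[1] = 5/24*1/4 + 1/4*1/8 + 17/48*3/8 + 3/16*1/4 = 101/384
  d_2[2] = 5/24*1/2 + 1/4*5/8 + 17/48*1/4 + 3/16*1/4 = 19/48
  d_2[3] = 5/24*1/8 + 1/4*1/8 + 17/48*1/8 + 3/16*1/4 = 19/128
d_2 = (0=37/192, 1=101/384, 2=19/48, 3=19/128)
  d_3[0] = 37/192*1/8 + 101/384*1/8 + 19/48*1/4 + 19/128*1/4 = 593/3072
  d_3[1] = 37/192*1/4 + 101/384*1/8 + 19/48*3/8 + 19/128*1/4 = 273/1024
  d_3[2] = 37/192*1/2 + 101/384*5/8 + 19/48*1/4 + 19/128*1/4 = 1219/3072
  d_3[3] = 37/192*1/8 + 101/384*1/8 + 19/48*1/8 + 19/128*1/4 = 147/1024
d_3 = (0=593/3072, 1=273/1024, 2=1219/3072, 3=147/1024)

Answer: 593/3072 273/1024 1219/3072 147/1024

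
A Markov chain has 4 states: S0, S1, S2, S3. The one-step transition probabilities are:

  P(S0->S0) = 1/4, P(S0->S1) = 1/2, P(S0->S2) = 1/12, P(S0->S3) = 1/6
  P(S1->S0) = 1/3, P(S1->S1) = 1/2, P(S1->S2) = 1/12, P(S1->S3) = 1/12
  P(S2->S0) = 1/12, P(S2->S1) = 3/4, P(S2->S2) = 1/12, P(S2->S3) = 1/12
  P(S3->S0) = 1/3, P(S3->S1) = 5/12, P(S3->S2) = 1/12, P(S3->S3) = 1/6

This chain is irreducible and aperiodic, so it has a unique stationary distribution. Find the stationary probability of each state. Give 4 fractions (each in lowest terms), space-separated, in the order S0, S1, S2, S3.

Answer: 15/52 877/1716 1/12 67/572

Derivation:
The stationary distribution satisfies pi = pi * P, i.e.:
  pi_S0 = 1/4*pi_S0 + 1/3*pi_S1 + 1/12*pi_S2 + 1/3*pi_S3
  pi_S1 = 1/2*pi_S0 + 1/2*pi_S1 + 3/4*pi_S2 + 5/12*pi_S3
  pi_S2 = 1/12*pi_S0 + 1/12*pi_S1 + 1/12*pi_S2 + 1/12*pi_S3
  pi_S3 = 1/6*pi_S0 + 1/12*pi_S1 + 1/12*pi_S2 + 1/6*pi_S3
with normalization: pi_S0 + pi_S1 + pi_S2 + pi_S3 = 1.

Using the first 3 balance equations plus normalization, the linear system A*pi = b is:
  [-3/4, 1/3, 1/12, 1/3] . pi = 0
  [1/2, -1/2, 3/4, 5/12] . pi = 0
  [1/12, 1/12, -11/12, 1/12] . pi = 0
  [1, 1, 1, 1] . pi = 1

Solving yields:
  pi_S0 = 15/52
  pi_S1 = 877/1716
  pi_S2 = 1/12
  pi_S3 = 67/572

Verification (pi * P):
  15/52*1/4 + 877/1716*1/3 + 1/12*1/12 + 67/572*1/3 = 15/52 = pi_S0  (ok)
  15/52*1/2 + 877/1716*1/2 + 1/12*3/4 + 67/572*5/12 = 877/1716 = pi_S1  (ok)
  15/52*1/12 + 877/1716*1/12 + 1/12*1/12 + 67/572*1/12 = 1/12 = pi_S2  (ok)
  15/52*1/6 + 877/1716*1/12 + 1/12*1/12 + 67/572*1/6 = 67/572 = pi_S3  (ok)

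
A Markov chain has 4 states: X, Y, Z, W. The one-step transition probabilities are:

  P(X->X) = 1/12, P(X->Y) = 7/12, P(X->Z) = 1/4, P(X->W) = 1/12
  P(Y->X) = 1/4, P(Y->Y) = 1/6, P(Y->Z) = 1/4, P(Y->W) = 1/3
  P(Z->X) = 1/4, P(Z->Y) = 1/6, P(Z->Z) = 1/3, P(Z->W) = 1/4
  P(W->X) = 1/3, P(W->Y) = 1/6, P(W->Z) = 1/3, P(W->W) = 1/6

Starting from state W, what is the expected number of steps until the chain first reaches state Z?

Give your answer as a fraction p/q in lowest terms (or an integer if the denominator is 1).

Let h_i = expected steps to first reach Z from state i.
Boundary: h_Z = 0.
First-step equations for the other states:
  h_X = 1 + 1/12*h_X + 7/12*h_Y + 1/4*h_Z + 1/12*h_W
  h_Y = 1 + 1/4*h_X + 1/6*h_Y + 1/4*h_Z + 1/3*h_W
  h_W = 1 + 1/3*h_X + 1/6*h_Y + 1/3*h_Z + 1/6*h_W

Substituting h_Z = 0 and rearranging gives the linear system (I - Q) h = 1:
  [11/12, -7/12, -1/12] . (h_X, h_Y, h_W) = 1
  [-1/4, 5/6, -1/3] . (h_X, h_Y, h_W) = 1
  [-1/3, -1/6, 5/6] . (h_X, h_Y, h_W) = 1

Solving yields:
  h_X = 606/161
  h_Y = 597/161
  h_W = 555/161

Starting state is W, so the expected hitting time is h_W = 555/161.

Answer: 555/161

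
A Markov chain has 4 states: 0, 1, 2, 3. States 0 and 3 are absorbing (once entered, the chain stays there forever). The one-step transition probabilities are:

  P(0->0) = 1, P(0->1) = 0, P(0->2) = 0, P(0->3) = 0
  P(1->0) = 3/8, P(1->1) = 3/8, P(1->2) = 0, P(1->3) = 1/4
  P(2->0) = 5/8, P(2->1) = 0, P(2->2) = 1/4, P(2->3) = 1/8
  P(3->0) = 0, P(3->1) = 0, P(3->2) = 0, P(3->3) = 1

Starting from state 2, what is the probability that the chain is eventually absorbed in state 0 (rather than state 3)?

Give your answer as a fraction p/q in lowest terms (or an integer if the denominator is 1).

Answer: 5/6

Derivation:
Let a_i = P(absorbed in 0 | start in state i).
Boundary conditions: a_0 = 1, a_3 = 0.
For each transient state i, a_i = sum_j P(i->j) * a_j:
  a_1 = 3/8*a_0 + 3/8*a_1 + 0*a_2 + 1/4*a_3
  a_2 = 5/8*a_0 + 0*a_1 + 1/4*a_2 + 1/8*a_3

Substituting a_0 = 1 and a_3 = 0, rearrange to (I - Q) a = r where r[i] = P(i -> 0):
  [5/8, 0] . (a_1, a_2) = 3/8
  [0, 3/4] . (a_1, a_2) = 5/8

Solving yields:
  a_1 = 3/5
  a_2 = 5/6

Starting state is 2, so the absorption probability is a_2 = 5/6.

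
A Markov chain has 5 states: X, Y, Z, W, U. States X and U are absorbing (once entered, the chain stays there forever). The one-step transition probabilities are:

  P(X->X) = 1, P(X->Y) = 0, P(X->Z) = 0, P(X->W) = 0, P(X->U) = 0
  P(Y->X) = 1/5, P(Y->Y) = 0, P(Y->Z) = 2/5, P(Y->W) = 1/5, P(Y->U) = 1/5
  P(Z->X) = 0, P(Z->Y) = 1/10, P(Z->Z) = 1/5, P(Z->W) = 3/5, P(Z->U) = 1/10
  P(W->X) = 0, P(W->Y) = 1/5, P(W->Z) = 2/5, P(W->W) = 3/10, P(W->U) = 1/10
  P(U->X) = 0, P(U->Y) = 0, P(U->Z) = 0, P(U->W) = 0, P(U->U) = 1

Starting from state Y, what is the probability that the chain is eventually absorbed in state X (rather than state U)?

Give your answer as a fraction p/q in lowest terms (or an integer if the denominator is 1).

Let a_i = P(absorbed in X | start in state i).
Boundary conditions: a_X = 1, a_U = 0.
For each transient state i, a_i = sum_j P(i->j) * a_j:
  a_Y = 1/5*a_X + 0*a_Y + 2/5*a_Z + 1/5*a_W + 1/5*a_U
  a_Z = 0*a_X + 1/10*a_Y + 1/5*a_Z + 3/5*a_W + 1/10*a_U
  a_W = 0*a_X + 1/5*a_Y + 2/5*a_Z + 3/10*a_W + 1/10*a_U

Substituting a_X = 1 and a_U = 0, rearrange to (I - Q) a = r where r[i] = P(i -> X):
  [1, -2/5, -1/5] . (a_Y, a_Z, a_W) = 1/5
  [-1/10, 4/5, -3/5] . (a_Y, a_Z, a_W) = 0
  [-1/5, -2/5, 7/10] . (a_Y, a_Z, a_W) = 0

Solving yields:
  a_Y = 16/51
  a_Z = 19/102
  a_W = 10/51

Starting state is Y, so the absorption probability is a_Y = 16/51.

Answer: 16/51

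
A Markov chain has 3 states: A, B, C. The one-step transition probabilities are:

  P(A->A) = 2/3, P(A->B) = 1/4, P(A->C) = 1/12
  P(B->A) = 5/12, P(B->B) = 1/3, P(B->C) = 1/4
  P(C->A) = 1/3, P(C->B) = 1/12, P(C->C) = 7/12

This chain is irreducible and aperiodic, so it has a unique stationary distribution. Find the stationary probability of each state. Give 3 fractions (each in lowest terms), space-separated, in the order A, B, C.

Answer: 37/70 8/35 17/70

Derivation:
The stationary distribution satisfies pi = pi * P, i.e.:
  pi_A = 2/3*pi_A + 5/12*pi_B + 1/3*pi_C
  pi_B = 1/4*pi_A + 1/3*pi_B + 1/12*pi_C
  pi_C = 1/12*pi_A + 1/4*pi_B + 7/12*pi_C
with normalization: pi_A + pi_B + pi_C = 1.

Using the first 2 balance equations plus normalization, the linear system A*pi = b is:
  [-1/3, 5/12, 1/3] . pi = 0
  [1/4, -2/3, 1/12] . pi = 0
  [1, 1, 1] . pi = 1

Solving yields:
  pi_A = 37/70
  pi_B = 8/35
  pi_C = 17/70

Verification (pi * P):
  37/70*2/3 + 8/35*5/12 + 17/70*1/3 = 37/70 = pi_A  (ok)
  37/70*1/4 + 8/35*1/3 + 17/70*1/12 = 8/35 = pi_B  (ok)
  37/70*1/12 + 8/35*1/4 + 17/70*7/12 = 17/70 = pi_C  (ok)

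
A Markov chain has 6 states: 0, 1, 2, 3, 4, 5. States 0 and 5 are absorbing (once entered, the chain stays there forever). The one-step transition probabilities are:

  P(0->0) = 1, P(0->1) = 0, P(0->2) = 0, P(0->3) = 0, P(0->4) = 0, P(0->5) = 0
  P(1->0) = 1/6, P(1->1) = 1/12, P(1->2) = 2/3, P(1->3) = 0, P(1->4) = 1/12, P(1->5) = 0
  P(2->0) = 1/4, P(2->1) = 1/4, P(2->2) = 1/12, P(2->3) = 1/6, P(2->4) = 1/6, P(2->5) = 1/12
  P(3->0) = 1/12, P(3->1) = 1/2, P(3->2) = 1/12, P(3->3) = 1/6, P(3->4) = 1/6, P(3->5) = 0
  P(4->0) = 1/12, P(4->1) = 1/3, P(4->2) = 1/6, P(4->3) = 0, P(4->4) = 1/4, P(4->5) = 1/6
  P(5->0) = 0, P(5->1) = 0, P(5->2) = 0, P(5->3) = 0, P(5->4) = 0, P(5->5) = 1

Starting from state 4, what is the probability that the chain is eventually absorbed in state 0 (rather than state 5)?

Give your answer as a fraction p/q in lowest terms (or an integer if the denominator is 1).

Answer: 301/488

Derivation:
Let a_i = P(absorbed in 0 | start in state i).
Boundary conditions: a_0 = 1, a_5 = 0.
For each transient state i, a_i = sum_j P(i->j) * a_j:
  a_1 = 1/6*a_0 + 1/12*a_1 + 2/3*a_2 + 0*a_3 + 1/12*a_4 + 0*a_5
  a_2 = 1/4*a_0 + 1/4*a_1 + 1/12*a_2 + 1/6*a_3 + 1/6*a_4 + 1/12*a_5
  a_3 = 1/12*a_0 + 1/2*a_1 + 1/12*a_2 + 1/6*a_3 + 1/6*a_4 + 0*a_5
  a_4 = 1/12*a_0 + 1/3*a_1 + 1/6*a_2 + 0*a_3 + 1/4*a_4 + 1/6*a_5

Substituting a_0 = 1 and a_5 = 0, rearrange to (I - Q) a = r where r[i] = P(i -> 0):
  [11/12, -2/3, 0, -1/12] . (a_1, a_2, a_3, a_4) = 1/6
  [-1/4, 11/12, -1/6, -1/6] . (a_1, a_2, a_3, a_4) = 1/4
  [-1/2, -1/12, 5/6, -1/6] . (a_1, a_2, a_3, a_4) = 1/12
  [-1/3, -1/6, 0, 3/4] . (a_1, a_2, a_3, a_4) = 1/12

Solving yields:
  a_1 = 1129/1464
  a_2 = 2147/2928
  a_3 = 4447/5856
  a_4 = 301/488

Starting state is 4, so the absorption probability is a_4 = 301/488.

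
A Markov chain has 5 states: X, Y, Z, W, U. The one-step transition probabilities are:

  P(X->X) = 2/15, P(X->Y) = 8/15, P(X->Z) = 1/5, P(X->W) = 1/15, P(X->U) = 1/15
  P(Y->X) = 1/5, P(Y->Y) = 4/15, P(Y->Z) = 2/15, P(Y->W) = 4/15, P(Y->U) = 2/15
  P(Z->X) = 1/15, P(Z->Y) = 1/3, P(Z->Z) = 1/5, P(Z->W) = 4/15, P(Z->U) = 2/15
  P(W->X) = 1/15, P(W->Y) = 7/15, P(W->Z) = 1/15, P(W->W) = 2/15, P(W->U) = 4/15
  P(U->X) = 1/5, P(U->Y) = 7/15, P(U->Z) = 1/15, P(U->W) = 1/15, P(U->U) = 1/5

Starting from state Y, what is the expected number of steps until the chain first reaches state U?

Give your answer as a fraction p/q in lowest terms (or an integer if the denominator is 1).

Answer: 28230/4283

Derivation:
Let h_i = expected steps to first reach U from state i.
Boundary: h_U = 0.
First-step equations for the other states:
  h_X = 1 + 2/15*h_X + 8/15*h_Y + 1/5*h_Z + 1/15*h_W + 1/15*h_U
  h_Y = 1 + 1/5*h_X + 4/15*h_Y + 2/15*h_Z + 4/15*h_W + 2/15*h_U
  h_Z = 1 + 1/15*h_X + 1/3*h_Y + 1/5*h_Z + 4/15*h_W + 2/15*h_U
  h_W = 1 + 1/15*h_X + 7/15*h_Y + 1/15*h_Z + 2/15*h_W + 4/15*h_U

Substituting h_U = 0 and rearranging gives the linear system (I - Q) h = 1:
  [13/15, -8/15, -1/5, -1/15] . (h_X, h_Y, h_Z, h_W) = 1
  [-1/5, 11/15, -2/15, -4/15] . (h_X, h_Y, h_Z, h_W) = 1
  [-1/15, -1/3, 4/5, -4/15] . (h_X, h_Y, h_Z, h_W) = 1
  [-1/15, -7/15, -1/15, 13/15] . (h_X, h_Y, h_Z, h_W) = 1

Solving yields:
  h_X = 30645/4283
  h_Y = 28230/4283
  h_Z = 27885/4283
  h_W = 24645/4283

Starting state is Y, so the expected hitting time is h_Y = 28230/4283.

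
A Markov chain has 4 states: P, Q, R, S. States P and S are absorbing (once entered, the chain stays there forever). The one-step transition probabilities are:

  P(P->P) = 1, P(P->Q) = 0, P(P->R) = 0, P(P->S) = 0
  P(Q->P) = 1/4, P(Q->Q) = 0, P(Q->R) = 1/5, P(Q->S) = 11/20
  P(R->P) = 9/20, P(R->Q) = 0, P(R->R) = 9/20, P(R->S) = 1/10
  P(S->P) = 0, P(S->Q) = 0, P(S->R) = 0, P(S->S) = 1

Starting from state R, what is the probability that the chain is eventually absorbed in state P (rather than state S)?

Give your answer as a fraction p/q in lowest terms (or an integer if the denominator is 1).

Answer: 9/11

Derivation:
Let a_i = P(absorbed in P | start in state i).
Boundary conditions: a_P = 1, a_S = 0.
For each transient state i, a_i = sum_j P(i->j) * a_j:
  a_Q = 1/4*a_P + 0*a_Q + 1/5*a_R + 11/20*a_S
  a_R = 9/20*a_P + 0*a_Q + 9/20*a_R + 1/10*a_S

Substituting a_P = 1 and a_S = 0, rearrange to (I - Q) a = r where r[i] = P(i -> P):
  [1, -1/5] . (a_Q, a_R) = 1/4
  [0, 11/20] . (a_Q, a_R) = 9/20

Solving yields:
  a_Q = 91/220
  a_R = 9/11

Starting state is R, so the absorption probability is a_R = 9/11.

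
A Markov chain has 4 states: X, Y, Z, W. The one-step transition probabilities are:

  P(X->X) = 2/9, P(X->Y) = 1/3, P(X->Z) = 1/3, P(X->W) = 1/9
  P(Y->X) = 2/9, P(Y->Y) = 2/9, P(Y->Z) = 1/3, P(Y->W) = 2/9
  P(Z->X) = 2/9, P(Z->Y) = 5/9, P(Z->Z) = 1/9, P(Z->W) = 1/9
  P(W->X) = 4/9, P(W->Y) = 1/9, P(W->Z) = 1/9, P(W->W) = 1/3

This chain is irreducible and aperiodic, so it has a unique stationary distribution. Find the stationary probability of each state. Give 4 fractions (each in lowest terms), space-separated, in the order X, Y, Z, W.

Answer: 105/398 247/796 95/398 149/796

Derivation:
The stationary distribution satisfies pi = pi * P, i.e.:
  pi_X = 2/9*pi_X + 2/9*pi_Y + 2/9*pi_Z + 4/9*pi_W
  pi_Y = 1/3*pi_X + 2/9*pi_Y + 5/9*pi_Z + 1/9*pi_W
  pi_Z = 1/3*pi_X + 1/3*pi_Y + 1/9*pi_Z + 1/9*pi_W
  pi_W = 1/9*pi_X + 2/9*pi_Y + 1/9*pi_Z + 1/3*pi_W
with normalization: pi_X + pi_Y + pi_Z + pi_W = 1.

Using the first 3 balance equations plus normalization, the linear system A*pi = b is:
  [-7/9, 2/9, 2/9, 4/9] . pi = 0
  [1/3, -7/9, 5/9, 1/9] . pi = 0
  [1/3, 1/3, -8/9, 1/9] . pi = 0
  [1, 1, 1, 1] . pi = 1

Solving yields:
  pi_X = 105/398
  pi_Y = 247/796
  pi_Z = 95/398
  pi_W = 149/796

Verification (pi * P):
  105/398*2/9 + 247/796*2/9 + 95/398*2/9 + 149/796*4/9 = 105/398 = pi_X  (ok)
  105/398*1/3 + 247/796*2/9 + 95/398*5/9 + 149/796*1/9 = 247/796 = pi_Y  (ok)
  105/398*1/3 + 247/796*1/3 + 95/398*1/9 + 149/796*1/9 = 95/398 = pi_Z  (ok)
  105/398*1/9 + 247/796*2/9 + 95/398*1/9 + 149/796*1/3 = 149/796 = pi_W  (ok)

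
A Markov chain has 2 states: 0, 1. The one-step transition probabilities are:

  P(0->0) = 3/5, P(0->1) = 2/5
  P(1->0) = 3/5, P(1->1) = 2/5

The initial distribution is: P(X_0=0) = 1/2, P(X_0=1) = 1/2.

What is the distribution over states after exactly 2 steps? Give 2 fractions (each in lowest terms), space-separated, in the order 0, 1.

Answer: 3/5 2/5

Derivation:
Propagating the distribution step by step (d_{t+1} = d_t * P):
d_0 = (0=1/2, 1=1/2)
  d_1[0] = 1/2*3/5 + 1/2*3/5 = 3/5
  d_1[1] = 1/2*2/5 + 1/2*2/5 = 2/5
d_1 = (0=3/5, 1=2/5)
  d_2[0] = 3/5*3/5 + 2/5*3/5 = 3/5
  d_2[1] = 3/5*2/5 + 2/5*2/5 = 2/5
d_2 = (0=3/5, 1=2/5)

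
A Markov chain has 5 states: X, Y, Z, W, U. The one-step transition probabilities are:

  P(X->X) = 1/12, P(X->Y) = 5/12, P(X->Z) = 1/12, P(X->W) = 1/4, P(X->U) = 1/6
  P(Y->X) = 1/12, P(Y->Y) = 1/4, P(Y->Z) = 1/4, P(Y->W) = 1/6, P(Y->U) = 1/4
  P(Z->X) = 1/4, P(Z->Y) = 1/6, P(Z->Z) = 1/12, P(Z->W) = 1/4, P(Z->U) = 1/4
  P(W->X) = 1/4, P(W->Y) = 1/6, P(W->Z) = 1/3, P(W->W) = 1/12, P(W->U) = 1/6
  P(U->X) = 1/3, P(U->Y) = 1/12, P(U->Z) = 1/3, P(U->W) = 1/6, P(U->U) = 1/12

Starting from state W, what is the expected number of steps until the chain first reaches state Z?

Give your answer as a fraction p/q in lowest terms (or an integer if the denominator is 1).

Let h_i = expected steps to first reach Z from state i.
Boundary: h_Z = 0.
First-step equations for the other states:
  h_X = 1 + 1/12*h_X + 5/12*h_Y + 1/12*h_Z + 1/4*h_W + 1/6*h_U
  h_Y = 1 + 1/12*h_X + 1/4*h_Y + 1/4*h_Z + 1/6*h_W + 1/4*h_U
  h_W = 1 + 1/4*h_X + 1/6*h_Y + 1/3*h_Z + 1/12*h_W + 1/6*h_U
  h_U = 1 + 1/3*h_X + 1/12*h_Y + 1/3*h_Z + 1/6*h_W + 1/12*h_U

Substituting h_Z = 0 and rearranging gives the linear system (I - Q) h = 1:
  [11/12, -5/12, -1/4, -1/6] . (h_X, h_Y, h_W, h_U) = 1
  [-1/12, 3/4, -1/6, -1/4] . (h_X, h_Y, h_W, h_U) = 1
  [-1/4, -1/6, 11/12, -1/6] . (h_X, h_Y, h_W, h_U) = 1
  [-1/3, -1/12, -1/6, 11/12] . (h_X, h_Y, h_W, h_U) = 1

Solving yields:
  h_X = 10248/2227
  h_Y = 8792/2227
  h_W = 492/131
  h_U = 8476/2227

Starting state is W, so the expected hitting time is h_W = 492/131.

Answer: 492/131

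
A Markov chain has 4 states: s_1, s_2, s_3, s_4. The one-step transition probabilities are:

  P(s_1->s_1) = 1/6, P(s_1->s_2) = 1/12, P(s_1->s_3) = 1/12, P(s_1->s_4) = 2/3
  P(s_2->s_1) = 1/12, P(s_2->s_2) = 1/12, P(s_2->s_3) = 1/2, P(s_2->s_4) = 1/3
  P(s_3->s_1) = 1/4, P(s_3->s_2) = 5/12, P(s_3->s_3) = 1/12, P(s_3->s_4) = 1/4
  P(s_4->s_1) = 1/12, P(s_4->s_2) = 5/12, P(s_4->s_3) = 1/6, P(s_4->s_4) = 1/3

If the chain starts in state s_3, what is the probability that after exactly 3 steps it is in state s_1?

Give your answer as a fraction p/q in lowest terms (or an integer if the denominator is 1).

Computing P^3 by repeated multiplication:
P^1 =
  s_1: [1/6, 1/12, 1/12, 2/3]
  s_2: [1/12, 1/12, 1/2, 1/3]
  s_3: [1/4, 5/12, 1/12, 1/4]
  s_4: [1/12, 5/12, 1/6, 1/3]
P^2 =
  s_1: [1/9, 1/3, 25/144, 55/144]
  s_2: [25/144, 13/36, 7/48, 23/72]
  s_3: [17/144, 7/36, 5/18, 59/144]
  s_4: [17/144, 1/4, 41/144, 25/72]
P^3 =
  s_1: [35/288, 29/108, 439/1728, 205/576]
  s_2: [211/1728, 103/432, 25/96, 655/1728]
  s_3: [241/1728, 5/16, 343/1728, 151/432]
  s_4: [9/64, 127/432, 187/864, 67/192]

(P^3)[s_3 -> s_1] = 241/1728

Answer: 241/1728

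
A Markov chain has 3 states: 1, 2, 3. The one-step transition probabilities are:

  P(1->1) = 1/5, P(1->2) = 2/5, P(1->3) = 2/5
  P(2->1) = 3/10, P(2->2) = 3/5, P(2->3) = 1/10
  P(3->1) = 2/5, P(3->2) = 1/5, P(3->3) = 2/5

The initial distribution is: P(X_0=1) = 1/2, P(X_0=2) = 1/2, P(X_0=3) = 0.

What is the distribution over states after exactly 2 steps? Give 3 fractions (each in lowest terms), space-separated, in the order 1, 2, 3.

Answer: 3/10 9/20 1/4

Derivation:
Propagating the distribution step by step (d_{t+1} = d_t * P):
d_0 = (1=1/2, 2=1/2, 3=0)
  d_1[1] = 1/2*1/5 + 1/2*3/10 + 0*2/5 = 1/4
  d_1[2] = 1/2*2/5 + 1/2*3/5 + 0*1/5 = 1/2
  d_1[3] = 1/2*2/5 + 1/2*1/10 + 0*2/5 = 1/4
d_1 = (1=1/4, 2=1/2, 3=1/4)
  d_2[1] = 1/4*1/5 + 1/2*3/10 + 1/4*2/5 = 3/10
  d_2[2] = 1/4*2/5 + 1/2*3/5 + 1/4*1/5 = 9/20
  d_2[3] = 1/4*2/5 + 1/2*1/10 + 1/4*2/5 = 1/4
d_2 = (1=3/10, 2=9/20, 3=1/4)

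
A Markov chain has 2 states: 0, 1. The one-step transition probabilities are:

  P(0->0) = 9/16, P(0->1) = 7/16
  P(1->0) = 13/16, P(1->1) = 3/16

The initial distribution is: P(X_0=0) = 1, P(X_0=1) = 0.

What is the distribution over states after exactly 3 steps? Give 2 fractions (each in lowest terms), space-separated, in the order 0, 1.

Answer: 165/256 91/256

Derivation:
Propagating the distribution step by step (d_{t+1} = d_t * P):
d_0 = (0=1, 1=0)
  d_1[0] = 1*9/16 + 0*13/16 = 9/16
  d_1[1] = 1*7/16 + 0*3/16 = 7/16
d_1 = (0=9/16, 1=7/16)
  d_2[0] = 9/16*9/16 + 7/16*13/16 = 43/64
  d_2[1] = 9/16*7/16 + 7/16*3/16 = 21/64
d_2 = (0=43/64, 1=21/64)
  d_3[0] = 43/64*9/16 + 21/64*13/16 = 165/256
  d_3[1] = 43/64*7/16 + 21/64*3/16 = 91/256
d_3 = (0=165/256, 1=91/256)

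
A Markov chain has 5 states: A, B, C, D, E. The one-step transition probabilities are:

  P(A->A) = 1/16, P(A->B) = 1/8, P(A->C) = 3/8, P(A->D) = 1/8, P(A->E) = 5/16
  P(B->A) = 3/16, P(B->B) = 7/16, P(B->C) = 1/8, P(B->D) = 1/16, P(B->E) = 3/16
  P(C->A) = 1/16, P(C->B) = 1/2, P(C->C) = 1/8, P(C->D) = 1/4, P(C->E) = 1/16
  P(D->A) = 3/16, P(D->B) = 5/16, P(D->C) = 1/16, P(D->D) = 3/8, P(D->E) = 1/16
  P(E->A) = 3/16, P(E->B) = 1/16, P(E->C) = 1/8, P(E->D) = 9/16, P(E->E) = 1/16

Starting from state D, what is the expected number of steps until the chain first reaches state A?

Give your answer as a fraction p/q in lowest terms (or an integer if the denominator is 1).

Let h_i = expected steps to first reach A from state i.
Boundary: h_A = 0.
First-step equations for the other states:
  h_B = 1 + 3/16*h_A + 7/16*h_B + 1/8*h_C + 1/16*h_D + 3/16*h_E
  h_C = 1 + 1/16*h_A + 1/2*h_B + 1/8*h_C + 1/4*h_D + 1/16*h_E
  h_D = 1 + 3/16*h_A + 5/16*h_B + 1/16*h_C + 3/8*h_D + 1/16*h_E
  h_E = 1 + 3/16*h_A + 1/16*h_B + 1/8*h_C + 9/16*h_D + 1/16*h_E

Substituting h_A = 0 and rearranging gives the linear system (I - Q) h = 1:
  [9/16, -1/8, -1/16, -3/16] . (h_B, h_C, h_D, h_E) = 1
  [-1/2, 7/8, -1/4, -1/16] . (h_B, h_C, h_D, h_E) = 1
  [-5/16, -1/16, 5/8, -1/16] . (h_B, h_C, h_D, h_E) = 1
  [-1/16, -1/8, -9/16, 15/16] . (h_B, h_C, h_D, h_E) = 1

Solving yields:
  h_B = 27696/4807
  h_C = 31120/4807
  h_D = 27408/4807
  h_E = 27568/4807

Starting state is D, so the expected hitting time is h_D = 27408/4807.

Answer: 27408/4807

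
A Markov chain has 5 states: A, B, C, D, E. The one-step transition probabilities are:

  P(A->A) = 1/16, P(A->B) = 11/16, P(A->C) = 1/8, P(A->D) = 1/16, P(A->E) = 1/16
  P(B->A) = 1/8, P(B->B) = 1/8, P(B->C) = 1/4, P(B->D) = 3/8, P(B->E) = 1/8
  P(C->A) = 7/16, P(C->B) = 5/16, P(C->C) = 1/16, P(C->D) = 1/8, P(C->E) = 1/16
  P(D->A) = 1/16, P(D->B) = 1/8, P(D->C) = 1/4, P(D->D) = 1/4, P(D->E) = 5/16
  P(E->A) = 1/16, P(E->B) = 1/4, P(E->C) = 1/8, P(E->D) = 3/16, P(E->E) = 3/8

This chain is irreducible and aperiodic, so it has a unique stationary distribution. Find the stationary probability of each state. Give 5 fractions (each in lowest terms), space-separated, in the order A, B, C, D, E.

The stationary distribution satisfies pi = pi * P, i.e.:
  pi_A = 1/16*pi_A + 1/8*pi_B + 7/16*pi_C + 1/16*pi_D + 1/16*pi_E
  pi_B = 11/16*pi_A + 1/8*pi_B + 5/16*pi_C + 1/8*pi_D + 1/4*pi_E
  pi_C = 1/8*pi_A + 1/4*pi_B + 1/16*pi_C + 1/4*pi_D + 1/8*pi_E
  pi_D = 1/16*pi_A + 3/8*pi_B + 1/8*pi_C + 1/4*pi_D + 3/16*pi_E
  pi_E = 1/16*pi_A + 1/8*pi_B + 1/16*pi_C + 5/16*pi_D + 3/8*pi_E
with normalization: pi_A + pi_B + pi_C + pi_D + pi_E = 1.

Using the first 4 balance equations plus normalization, the linear system A*pi = b is:
  [-15/16, 1/8, 7/16, 1/16, 1/16] . pi = 0
  [11/16, -7/8, 5/16, 1/8, 1/4] . pi = 0
  [1/8, 1/4, -15/16, 1/4, 1/8] . pi = 0
  [1/16, 3/8, 1/8, -3/4, 3/16] . pi = 0
  [1, 1, 1, 1, 1] . pi = 1

Solving yields:
  pi_A = 946/6547
  pi_B = 1725/6547
  pi_C = 1144/6547
  pi_D = 1452/6547
  pi_E = 1280/6547

Verification (pi * P):
  946/6547*1/16 + 1725/6547*1/8 + 1144/6547*7/16 + 1452/6547*1/16 + 1280/6547*1/16 = 946/6547 = pi_A  (ok)
  946/6547*11/16 + 1725/6547*1/8 + 1144/6547*5/16 + 1452/6547*1/8 + 1280/6547*1/4 = 1725/6547 = pi_B  (ok)
  946/6547*1/8 + 1725/6547*1/4 + 1144/6547*1/16 + 1452/6547*1/4 + 1280/6547*1/8 = 1144/6547 = pi_C  (ok)
  946/6547*1/16 + 1725/6547*3/8 + 1144/6547*1/8 + 1452/6547*1/4 + 1280/6547*3/16 = 1452/6547 = pi_D  (ok)
  946/6547*1/16 + 1725/6547*1/8 + 1144/6547*1/16 + 1452/6547*5/16 + 1280/6547*3/8 = 1280/6547 = pi_E  (ok)

Answer: 946/6547 1725/6547 1144/6547 1452/6547 1280/6547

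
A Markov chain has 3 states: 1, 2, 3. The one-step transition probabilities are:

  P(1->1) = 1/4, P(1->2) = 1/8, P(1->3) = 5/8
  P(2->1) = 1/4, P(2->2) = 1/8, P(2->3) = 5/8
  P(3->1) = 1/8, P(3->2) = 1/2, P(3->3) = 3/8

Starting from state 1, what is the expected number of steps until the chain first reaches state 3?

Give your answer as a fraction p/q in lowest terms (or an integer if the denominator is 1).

Answer: 8/5

Derivation:
Let h_i = expected steps to first reach 3 from state i.
Boundary: h_3 = 0.
First-step equations for the other states:
  h_1 = 1 + 1/4*h_1 + 1/8*h_2 + 5/8*h_3
  h_2 = 1 + 1/4*h_1 + 1/8*h_2 + 5/8*h_3

Substituting h_3 = 0 and rearranging gives the linear system (I - Q) h = 1:
  [3/4, -1/8] . (h_1, h_2) = 1
  [-1/4, 7/8] . (h_1, h_2) = 1

Solving yields:
  h_1 = 8/5
  h_2 = 8/5

Starting state is 1, so the expected hitting time is h_1 = 8/5.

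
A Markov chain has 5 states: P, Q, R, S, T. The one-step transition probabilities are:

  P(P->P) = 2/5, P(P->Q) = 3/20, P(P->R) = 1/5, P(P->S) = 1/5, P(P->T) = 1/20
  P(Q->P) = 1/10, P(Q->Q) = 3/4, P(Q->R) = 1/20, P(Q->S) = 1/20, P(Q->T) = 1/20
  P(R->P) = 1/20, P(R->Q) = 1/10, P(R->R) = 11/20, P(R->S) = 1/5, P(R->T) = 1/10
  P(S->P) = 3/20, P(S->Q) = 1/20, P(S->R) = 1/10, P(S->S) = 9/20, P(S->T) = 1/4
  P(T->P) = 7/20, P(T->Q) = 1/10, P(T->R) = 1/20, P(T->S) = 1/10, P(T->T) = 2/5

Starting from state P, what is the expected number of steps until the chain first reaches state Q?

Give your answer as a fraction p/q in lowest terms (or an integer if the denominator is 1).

Let h_i = expected steps to first reach Q from state i.
Boundary: h_Q = 0.
First-step equations for the other states:
  h_P = 1 + 2/5*h_P + 3/20*h_Q + 1/5*h_R + 1/5*h_S + 1/20*h_T
  h_R = 1 + 1/20*h_P + 1/10*h_Q + 11/20*h_R + 1/5*h_S + 1/10*h_T
  h_S = 1 + 3/20*h_P + 1/20*h_Q + 1/10*h_R + 9/20*h_S + 1/4*h_T
  h_T = 1 + 7/20*h_P + 1/10*h_Q + 1/20*h_R + 1/10*h_S + 2/5*h_T

Substituting h_Q = 0 and rearranging gives the linear system (I - Q) h = 1:
  [3/5, -1/5, -1/5, -1/20] . (h_P, h_R, h_S, h_T) = 1
  [-1/20, 9/20, -1/5, -1/10] . (h_P, h_R, h_S, h_T) = 1
  [-3/20, -1/10, 11/20, -1/4] . (h_P, h_R, h_S, h_T) = 1
  [-7/20, -1/20, -1/10, 3/5] . (h_P, h_R, h_S, h_T) = 1

Solving yields:
  h_P = 26800/2829
  h_R = 28940/2829
  h_S = 440/41
  h_T = 27820/2829

Starting state is P, so the expected hitting time is h_P = 26800/2829.

Answer: 26800/2829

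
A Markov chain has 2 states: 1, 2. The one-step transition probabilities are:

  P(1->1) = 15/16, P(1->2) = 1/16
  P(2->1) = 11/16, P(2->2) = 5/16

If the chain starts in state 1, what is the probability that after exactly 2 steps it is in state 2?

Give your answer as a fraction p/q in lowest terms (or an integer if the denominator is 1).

Computing P^2 by repeated multiplication:
P^1 =
  1: [15/16, 1/16]
  2: [11/16, 5/16]
P^2 =
  1: [59/64, 5/64]
  2: [55/64, 9/64]

(P^2)[1 -> 2] = 5/64

Answer: 5/64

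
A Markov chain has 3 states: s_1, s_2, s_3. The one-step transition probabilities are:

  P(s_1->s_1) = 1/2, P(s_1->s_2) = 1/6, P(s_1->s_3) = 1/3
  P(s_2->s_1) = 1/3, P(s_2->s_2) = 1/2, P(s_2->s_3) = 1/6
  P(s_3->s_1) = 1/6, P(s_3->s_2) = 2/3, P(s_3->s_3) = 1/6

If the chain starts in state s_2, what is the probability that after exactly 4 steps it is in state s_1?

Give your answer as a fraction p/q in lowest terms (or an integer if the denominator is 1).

Computing P^4 by repeated multiplication:
P^1 =
  s_1: [1/2, 1/6, 1/3]
  s_2: [1/3, 1/2, 1/6]
  s_3: [1/6, 2/3, 1/6]
P^2 =
  s_1: [13/36, 7/18, 1/4]
  s_2: [13/36, 5/12, 2/9]
  s_3: [1/3, 17/36, 7/36]
P^3 =
  s_1: [19/54, 91/216, 49/216]
  s_2: [77/216, 5/12, 49/216]
  s_3: [77/216, 91/216, 2/9]
P^4 =
  s_1: [17/48, 545/1296, 73/324]
  s_2: [115/324, 181/432, 293/1296]
  s_3: [461/1296, 271/648, 293/1296]

(P^4)[s_2 -> s_1] = 115/324

Answer: 115/324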